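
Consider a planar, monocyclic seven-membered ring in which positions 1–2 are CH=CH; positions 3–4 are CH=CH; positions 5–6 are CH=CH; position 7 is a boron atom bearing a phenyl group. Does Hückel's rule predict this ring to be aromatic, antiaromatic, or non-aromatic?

Every ring atom contributes a p orbital perpendicular to the ring (the double-bond atoms are sp², each contributing one p electron; the boron has an empty p orbital), so the π system is cyclic and fully conjugated.
Adding the contributions, 3 × 2 = 6 from the double-bond units + 0 from the B(phenyl) atom = 6.
With 6 π electrons (n = 1), the Hückel 4n+2 condition holds.

Aromatic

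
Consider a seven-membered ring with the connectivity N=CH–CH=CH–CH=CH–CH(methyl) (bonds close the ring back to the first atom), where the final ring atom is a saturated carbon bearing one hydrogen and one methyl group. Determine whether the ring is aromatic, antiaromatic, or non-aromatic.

Because that saturated carbon is sp³ and has no p orbital in the ring π system at the CH(methyl) position, the π system cannot extend all the way around the ring.
A ring that is not fully conjugated cannot be aromatic or antiaromatic regardless of its π-electron count.

Non-aromatic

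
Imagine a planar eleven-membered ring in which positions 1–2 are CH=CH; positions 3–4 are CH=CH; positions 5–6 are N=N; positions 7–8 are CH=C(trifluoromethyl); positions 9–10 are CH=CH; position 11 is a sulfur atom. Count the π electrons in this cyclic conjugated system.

12

All ring atoms are sp² and supply a p orbital to the ring (each doubly-bonded ring atom is sp² with one p-orbital electron; each =N– nitrogen is pyridine-type (lone pair in the sp² plane, one electron in the p orbital); the sulfur donates one lone pair from its p orbital); the conjugation is uninterrupted.
Tallying contributions gives 5 × 2 = 10 from the double-bond units + 2 from the S atom = 12.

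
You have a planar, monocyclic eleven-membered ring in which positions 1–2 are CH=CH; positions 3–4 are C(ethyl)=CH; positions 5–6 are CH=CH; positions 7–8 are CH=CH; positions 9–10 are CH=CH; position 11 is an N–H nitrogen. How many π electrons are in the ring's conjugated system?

12

All ring atoms are sp² and supply a p orbital to the ring (the double-bond atoms are sp², each contributing one p electron; the pyrrole-type nitrogen donates its lone pair from the p orbital); the conjugation is uninterrupted.
Counting π electrons: 5 × 2 = 10 from the double-bond units + 2 from the NH atom = 12.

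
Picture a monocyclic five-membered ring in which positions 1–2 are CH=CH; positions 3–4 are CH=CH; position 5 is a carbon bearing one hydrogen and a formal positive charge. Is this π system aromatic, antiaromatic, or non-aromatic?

Antiaromatic

Check conjugation: every atom in a ring double bond is sp² and brings one electron to the p orbital; the carbocation has an empty p orbital — every position has a p orbital, so the cyclic π system is continuous.
π-electron count: 2 × 2 = 4 from the double-bond units + 0 from the CH(+) atom = 4.
4 = 4(1); a planar, fully conjugated 4n system is antiaromatic.
(This ring is the cyclopentadienyl cation.)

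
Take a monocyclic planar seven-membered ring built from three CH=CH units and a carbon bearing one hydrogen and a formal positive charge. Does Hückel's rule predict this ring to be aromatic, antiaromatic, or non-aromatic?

Aromatic

Check conjugation: every atom in a ring double bond is sp² and brings one electron to the p orbital; the carbocation has an empty p orbital — every position has a p orbital, so the cyclic π system is continuous.
Counting π electrons: 3 × 2 = 6 from the double-bond units + 0 from the CH(+) atom = 6.
With 6 π electrons (n = 1), the Hückel 4n+2 condition holds.
This is the tropylium cation.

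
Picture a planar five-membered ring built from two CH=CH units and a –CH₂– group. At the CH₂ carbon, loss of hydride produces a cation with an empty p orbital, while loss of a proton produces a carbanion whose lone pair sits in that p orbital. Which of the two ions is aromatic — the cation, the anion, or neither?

The anion

Once that carbon is sp², every ring atom has a p orbital and both ions are fully conjugated.
Cation: 2 × 2 + 0 = 4 π electrons → 4(1), antiaromatic.
Anion: 2 × 2 + 2 = 6 π electrons → 4(1)+2, aromatic.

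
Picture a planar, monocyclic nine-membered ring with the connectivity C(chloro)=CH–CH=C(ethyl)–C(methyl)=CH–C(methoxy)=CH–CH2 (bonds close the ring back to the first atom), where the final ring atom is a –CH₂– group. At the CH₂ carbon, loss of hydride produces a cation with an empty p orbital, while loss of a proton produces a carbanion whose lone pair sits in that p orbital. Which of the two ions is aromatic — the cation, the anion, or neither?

Both ions have a continuous loop of p orbitals — each ring atom is sp².
Cation: 4 × 2 + 0 = 8 π electrons → 4(2), antiaromatic.
Anion: 4 × 2 + 2 = 10 π electrons → 4(2)+2, aromatic.

The anion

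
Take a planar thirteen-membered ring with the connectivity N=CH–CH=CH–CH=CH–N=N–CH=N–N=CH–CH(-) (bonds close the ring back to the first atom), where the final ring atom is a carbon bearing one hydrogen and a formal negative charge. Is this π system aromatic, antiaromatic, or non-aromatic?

Check conjugation: each doubly-bonded ring atom is sp² with one p-orbital electron; each =N– nitrogen is pyridine-type (lone pair in the sp² plane, one electron in the p orbital); the carbanion's lone pair occupies the p orbital — every position has a p orbital, so the cyclic π system is continuous.
Counting π electrons: 6 × 2 = 12 from the double-bond units + 2 from the CH(-) atom = 14.
Since 14 = 4·3 + 2, the ring meets the 4n+2 criterion.

Aromatic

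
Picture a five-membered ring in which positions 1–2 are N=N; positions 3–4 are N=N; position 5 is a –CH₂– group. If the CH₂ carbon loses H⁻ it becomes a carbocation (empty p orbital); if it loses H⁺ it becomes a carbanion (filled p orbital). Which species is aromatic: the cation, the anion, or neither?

The anion

Once that carbon is sp², every ring atom has a p orbital and both ions are fully conjugated.
Cation: 2 × 2 + 0 = 4 π electrons → 4(1), antiaromatic.
Anion: 2 × 2 + 2 = 6 π electrons → 4(1)+2, aromatic.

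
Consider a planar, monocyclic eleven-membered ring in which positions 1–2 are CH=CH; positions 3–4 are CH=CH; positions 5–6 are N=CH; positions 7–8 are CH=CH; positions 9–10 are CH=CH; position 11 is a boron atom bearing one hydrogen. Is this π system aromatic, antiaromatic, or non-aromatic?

Aromatic

Check conjugation: every atom in a ring double bond is sp² and brings one electron to the p orbital; each =N– nitrogen is pyridine-type (lone pair in the sp² plane, one electron in the p orbital); the boron has an empty p orbital — every position has a p orbital, so the cyclic π system is continuous.
Counting π electrons: 5 × 2 = 10 from the double-bond units + 0 from the BH atom = 10.
With 10 π electrons (n = 2), the Hückel 4n+2 condition holds.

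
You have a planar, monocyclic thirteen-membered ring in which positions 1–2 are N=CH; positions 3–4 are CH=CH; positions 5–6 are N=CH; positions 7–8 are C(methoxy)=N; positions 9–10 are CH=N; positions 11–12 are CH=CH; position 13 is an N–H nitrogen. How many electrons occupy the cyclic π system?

Every ring atom contributes a p orbital perpendicular to the ring (each doubly-bonded ring atom is sp² with one p-orbital electron; each sp² =N– keeps its lone pair in-plane and puts one electron into the π system; the pyrrole-type nitrogen donates its lone pair from the p orbital), so the π system is cyclic and fully conjugated.
Tallying contributions gives 6 × 2 = 12 from the double-bond units + 2 from the NH atom = 14.

14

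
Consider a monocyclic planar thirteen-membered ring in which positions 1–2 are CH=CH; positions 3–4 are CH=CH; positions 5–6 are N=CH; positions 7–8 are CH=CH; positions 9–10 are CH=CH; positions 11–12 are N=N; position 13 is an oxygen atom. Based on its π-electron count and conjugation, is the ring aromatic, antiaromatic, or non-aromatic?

Check conjugation: each doubly-bonded ring atom is sp² with one p-orbital electron; each =N– nitrogen is pyridine-type (lone pair in the sp² plane, one electron in the p orbital); the oxygen donates one lone pair from its p orbital — every position has a p orbital, so the cyclic π system is continuous.
Adding the contributions, 6 × 2 = 12 from the double-bond units + 2 from the O atom = 14.
14 = 4(3) + 2, which satisfies Hückel's 4n+2 rule.

Aromatic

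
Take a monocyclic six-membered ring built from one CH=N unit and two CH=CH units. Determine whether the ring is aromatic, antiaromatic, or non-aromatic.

Aromatic

The p orbitals form a continuous loop: the double-bond atoms are sp², each contributing one p electron; each sp² =N– keeps its lone pair in-plane and puts one electron into the π system. The ring is fully conjugated.
Counting π electrons: 3 × 2 = 6 from the 3 double-bond units.
That gives a 4n+2 count (6, n = 1).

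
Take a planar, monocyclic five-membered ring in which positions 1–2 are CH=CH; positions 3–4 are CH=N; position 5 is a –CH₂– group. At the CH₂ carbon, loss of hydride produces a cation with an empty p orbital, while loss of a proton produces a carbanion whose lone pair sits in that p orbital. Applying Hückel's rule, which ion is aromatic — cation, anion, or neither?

The anion

In both ions every ring atom is sp² and contributes a p orbital, so both rings are fully conjugated.
Cation: 2 × 2 + 0 = 4 π electrons → 4(1), antiaromatic.
Anion: 2 × 2 + 2 = 6 π electrons → 4(1)+2, aromatic.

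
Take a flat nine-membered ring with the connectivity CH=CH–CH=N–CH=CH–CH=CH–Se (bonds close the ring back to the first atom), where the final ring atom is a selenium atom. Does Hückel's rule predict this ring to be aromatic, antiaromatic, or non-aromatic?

All ring atoms are sp² and supply a p orbital to the ring (every atom in a ring double bond is sp² and brings one electron to the p orbital; each =N– nitrogen is pyridine-type (lone pair in the sp² plane, one electron in the p orbital); the selenium donates one lone pair from its p orbital); the conjugation is uninterrupted.
π-electron count: 4 × 2 = 8 from the double-bond units + 2 from the Se atom = 10.
That gives a 4n+2 count (10, n = 2).

Aromatic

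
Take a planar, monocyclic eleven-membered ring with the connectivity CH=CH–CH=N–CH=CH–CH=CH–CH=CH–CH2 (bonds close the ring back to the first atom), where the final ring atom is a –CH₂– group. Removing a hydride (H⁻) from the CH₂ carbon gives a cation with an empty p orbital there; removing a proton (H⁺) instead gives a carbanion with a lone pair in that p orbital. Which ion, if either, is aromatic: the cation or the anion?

Once that carbon is sp², every ring atom has a p orbital and both ions are fully conjugated.
Cation: 5 × 2 + 0 = 10 π electrons → 4(2)+2, aromatic.
Anion: 5 × 2 + 2 = 12 π electrons → 4(3), antiaromatic.

The cation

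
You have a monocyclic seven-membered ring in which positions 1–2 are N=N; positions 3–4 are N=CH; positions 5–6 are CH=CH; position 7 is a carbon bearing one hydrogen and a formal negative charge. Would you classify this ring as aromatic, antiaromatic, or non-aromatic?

Antiaromatic

All ring atoms are sp² and supply a p orbital to the ring (each doubly-bonded ring atom is sp² with one p-orbital electron; each =N– nitrogen is pyridine-type (lone pair in the sp² plane, one electron in the p orbital); the carbanion's lone pair occupies the p orbital); the conjugation is uninterrupted.
π-electron count: 3 × 2 = 6 from the double-bond units + 2 from the CH(-) atom = 8.
8 = 4(2); a planar, fully conjugated 4n system is antiaromatic.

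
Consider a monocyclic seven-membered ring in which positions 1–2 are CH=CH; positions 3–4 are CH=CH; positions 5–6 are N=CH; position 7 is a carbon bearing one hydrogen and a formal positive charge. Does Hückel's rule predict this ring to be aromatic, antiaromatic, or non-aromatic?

Aromatic

The p orbitals form a continuous loop: the double-bond atoms are sp², each contributing one p electron; each =N– nitrogen is pyridine-type (lone pair in the sp² plane, one electron in the p orbital); the carbocation has an empty p orbital. The ring is fully conjugated.
π-electron count: 3 × 2 = 6 from the double-bond units + 0 from the CH(+) atom = 6.
With 6 π electrons (n = 1), the Hückel 4n+2 condition holds.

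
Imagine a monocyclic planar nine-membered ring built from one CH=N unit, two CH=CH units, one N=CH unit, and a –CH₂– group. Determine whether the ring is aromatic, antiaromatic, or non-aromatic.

The CH2 position has four σ bonds — the tetrahedral CH₂ carbon is sp³ and has no p orbital in the ring π system — so the cyclic conjugation is interrupted.
A ring that is not fully conjugated cannot be aromatic or antiaromatic regardless of its π-electron count.

Non-aromatic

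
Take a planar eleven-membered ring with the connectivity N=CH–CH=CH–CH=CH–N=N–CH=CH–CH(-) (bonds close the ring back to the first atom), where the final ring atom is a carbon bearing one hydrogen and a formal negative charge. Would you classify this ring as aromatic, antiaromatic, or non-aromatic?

Every ring atom contributes a p orbital perpendicular to the ring (every atom in a ring double bond is sp² and brings one electron to the p orbital; the doubly-bonded nitrogens are pyridine-type — their lone pairs lie in the ring plane, leaving one electron in the p orbital; the carbanion's lone pair occupies the p orbital), so the π system is cyclic and fully conjugated.
Counting π electrons: 5 × 2 = 10 from the double-bond units + 2 from the CH(-) atom = 12.
12 = 4(3); a planar, fully conjugated 4n system is antiaromatic.

Antiaromatic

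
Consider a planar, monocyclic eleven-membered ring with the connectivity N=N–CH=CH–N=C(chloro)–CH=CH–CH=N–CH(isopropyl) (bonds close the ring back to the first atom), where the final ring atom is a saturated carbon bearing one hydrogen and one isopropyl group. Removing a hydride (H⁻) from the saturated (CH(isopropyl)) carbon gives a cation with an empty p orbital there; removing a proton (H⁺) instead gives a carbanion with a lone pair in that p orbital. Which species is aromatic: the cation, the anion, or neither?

Both ions have a continuous loop of p orbitals — each ring atom is sp².
Cation: 5 × 2 + 0 = 10 π electrons → 4(2)+2, aromatic.
Anion: 5 × 2 + 2 = 12 π electrons → 4(3), antiaromatic.

The cation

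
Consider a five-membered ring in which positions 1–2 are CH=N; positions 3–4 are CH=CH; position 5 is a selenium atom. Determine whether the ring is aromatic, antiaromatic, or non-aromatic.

Check conjugation: every atom in a ring double bond is sp² and brings one electron to the p orbital; the doubly-bonded nitrogens are pyridine-type — their lone pairs lie in the ring plane, leaving one electron in the p orbital; the selenium donates one lone pair from its p orbital — every position has a p orbital, so the cyclic π system is continuous.
Adding the contributions, 2 × 2 = 4 from the double-bond units + 2 from the Se atom = 6.
Since 6 = 4·1 + 2, the ring meets the 4n+2 criterion.

Aromatic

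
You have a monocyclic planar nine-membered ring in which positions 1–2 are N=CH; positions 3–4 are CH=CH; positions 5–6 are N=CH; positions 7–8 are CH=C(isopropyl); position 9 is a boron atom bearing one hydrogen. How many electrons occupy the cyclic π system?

Check conjugation: each doubly-bonded ring atom is sp² with one p-orbital electron; the doubly-bonded nitrogens are pyridine-type — their lone pairs lie in the ring plane, leaving one electron in the p orbital; the boron has an empty p orbital — every position has a p orbital, so the cyclic π system is continuous.
Tallying contributions gives 4 × 2 = 8 from the double-bond units + 0 from the BH atom = 8.

8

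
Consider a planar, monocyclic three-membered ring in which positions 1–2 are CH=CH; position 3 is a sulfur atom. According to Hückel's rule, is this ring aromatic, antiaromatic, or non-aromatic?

Check conjugation: the double-bond atoms are sp², each contributing one p electron; the sulfur donates one lone pair from its p orbital — every position has a p orbital, so the cyclic π system is continuous.
Adding the contributions, 1 × 2 = 2 from the double-bond unit + 2 from the S atom = 4.
With 4 = 4·1 π electrons, Hückel's rule classifies the planar ring as antiaromatic.

Antiaromatic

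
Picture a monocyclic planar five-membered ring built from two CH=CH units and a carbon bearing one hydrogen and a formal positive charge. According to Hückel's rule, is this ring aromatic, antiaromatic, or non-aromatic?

All ring atoms are sp² and supply a p orbital to the ring (the double-bond atoms are sp², each contributing one p electron; the carbocation has an empty p orbital); the conjugation is uninterrupted.
Tallying contributions gives 2 × 2 = 4 from the double-bond units + 0 from the CH(+) atom = 4.
4 is a 4n count (n = 1), so the planar conjugated ring is antiaromatic.

Antiaromatic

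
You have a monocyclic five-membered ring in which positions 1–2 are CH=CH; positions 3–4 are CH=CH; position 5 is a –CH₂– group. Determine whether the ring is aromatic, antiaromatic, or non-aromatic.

At the CH2 position, the tetrahedral CH₂ carbon is sp³ and has no p orbital in the ring π system; the ring's p-orbital overlap is broken there.
Broken conjugation rules out both aromaticity and antiaromaticity.

Non-aromatic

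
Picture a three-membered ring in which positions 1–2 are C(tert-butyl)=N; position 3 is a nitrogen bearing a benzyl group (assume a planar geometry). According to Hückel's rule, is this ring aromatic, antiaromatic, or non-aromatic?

Antiaromatic

All ring atoms are sp² and supply a p orbital to the ring (every atom in a ring double bond is sp² and brings one electron to the p orbital; each =N– nitrogen is pyridine-type (lone pair in the sp² plane, one electron in the p orbital); the pyrrole-type nitrogen donates its lone pair from the p orbital); the conjugation is uninterrupted.
π-electron count: 1 × 2 = 2 from the double-bond unit + 2 from the N(benzyl) atom = 4.
4 is a 4n count (n = 1), so the planar conjugated ring is antiaromatic.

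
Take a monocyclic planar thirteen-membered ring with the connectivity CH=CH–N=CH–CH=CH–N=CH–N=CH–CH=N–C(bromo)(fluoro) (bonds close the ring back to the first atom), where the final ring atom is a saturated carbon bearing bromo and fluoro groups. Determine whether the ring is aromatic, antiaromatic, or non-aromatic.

Because that saturated carbon is sp³ and has no p orbital in the ring π system at the C(bromo)(fluoro) position, the π system cannot extend all the way around the ring.
A ring that is not fully conjugated cannot be aromatic or antiaromatic regardless of its π-electron count.

Non-aromatic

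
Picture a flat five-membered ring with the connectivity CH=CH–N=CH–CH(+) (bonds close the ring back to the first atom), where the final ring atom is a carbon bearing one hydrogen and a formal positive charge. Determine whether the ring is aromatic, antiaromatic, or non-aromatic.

Antiaromatic

All ring atoms are sp² and supply a p orbital to the ring (each doubly-bonded ring atom is sp² with one p-orbital electron; each =N– nitrogen is pyridine-type (lone pair in the sp² plane, one electron in the p orbital); the carbocation has an empty p orbital); the conjugation is uninterrupted.
Adding the contributions, 2 × 2 = 4 from the double-bond units + 0 from the CH(+) atom = 4.
4 = 4(1); a planar, fully conjugated 4n system is antiaromatic.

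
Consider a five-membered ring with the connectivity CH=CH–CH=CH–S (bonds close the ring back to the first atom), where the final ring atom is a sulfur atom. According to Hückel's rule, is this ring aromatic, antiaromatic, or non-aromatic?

The p orbitals form a continuous loop: each doubly-bonded ring atom is sp² with one p-orbital electron; the sulfur donates one lone pair from its p orbital. The ring is fully conjugated.
π-electron count: 2 × 2 = 4 from the double-bond units + 2 from the S atom = 6.
6 = 4(1) + 2, which satisfies Hückel's 4n+2 rule.

Aromatic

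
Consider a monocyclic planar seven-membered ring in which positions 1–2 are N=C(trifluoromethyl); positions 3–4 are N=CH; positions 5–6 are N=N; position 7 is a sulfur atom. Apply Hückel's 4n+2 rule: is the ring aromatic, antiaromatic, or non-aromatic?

The p orbitals form a continuous loop: the double-bond atoms are sp², each contributing one p electron; each =N– nitrogen is pyridine-type (lone pair in the sp² plane, one electron in the p orbital); the sulfur donates one lone pair from its p orbital. The ring is fully conjugated.
π-electron count: 3 × 2 = 6 from the double-bond units + 2 from the S atom = 8.
With 8 = 4·2 π electrons, Hückel's rule classifies the planar ring as antiaromatic.

Antiaromatic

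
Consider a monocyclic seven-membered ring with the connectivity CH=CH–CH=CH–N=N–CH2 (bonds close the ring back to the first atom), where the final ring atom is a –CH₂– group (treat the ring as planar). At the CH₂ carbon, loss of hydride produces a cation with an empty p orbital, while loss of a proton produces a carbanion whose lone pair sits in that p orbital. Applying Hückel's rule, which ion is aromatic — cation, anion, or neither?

The cation

Both ions have a continuous loop of p orbitals — each ring atom is sp².
Cation: 3 × 2 + 0 = 6 π electrons → 4(1)+2, aromatic.
Anion: 3 × 2 + 2 = 8 π electrons → 4(2), antiaromatic.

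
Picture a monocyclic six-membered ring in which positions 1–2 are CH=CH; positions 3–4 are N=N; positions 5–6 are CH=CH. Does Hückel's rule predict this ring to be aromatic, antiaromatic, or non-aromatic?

Aromatic

The p orbitals form a continuous loop: each doubly-bonded ring atom is sp² with one p-orbital electron; the doubly-bonded nitrogens are pyridine-type — their lone pairs lie in the ring plane, leaving one electron in the p orbital. The ring is fully conjugated.
Tallying contributions gives 3 × 2 = 6 from the 3 double-bond units.
With 6 π electrons (n = 1), the Hückel 4n+2 condition holds.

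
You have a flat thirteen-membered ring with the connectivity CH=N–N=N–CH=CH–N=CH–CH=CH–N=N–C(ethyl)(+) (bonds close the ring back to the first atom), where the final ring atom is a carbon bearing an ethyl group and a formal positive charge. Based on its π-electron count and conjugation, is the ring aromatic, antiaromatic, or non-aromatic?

Antiaromatic

Every ring atom contributes a p orbital perpendicular to the ring (the double-bond atoms are sp², each contributing one p electron; each =N– nitrogen is pyridine-type (lone pair in the sp² plane, one electron in the p orbital); the carbocation has an empty p orbital), so the π system is cyclic and fully conjugated.
Adding the contributions, 6 × 2 = 12 from the double-bond units + 0 from the C(ethyl)(+) atom = 12.
A 4n π count (12, n = 3) in a planar conjugated ring means antiaromatic.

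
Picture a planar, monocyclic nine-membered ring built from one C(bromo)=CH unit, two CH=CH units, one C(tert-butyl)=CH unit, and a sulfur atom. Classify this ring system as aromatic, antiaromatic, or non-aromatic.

Every ring atom contributes a p orbital perpendicular to the ring (the double-bond atoms are sp², each contributing one p electron; the sulfur donates one lone pair from its p orbital), so the π system is cyclic and fully conjugated.
π-electron count: 4 × 2 = 8 from the double-bond units + 2 from the S atom = 10.
10 = 4(2) + 2, which satisfies Hückel's 4n+2 rule.

Aromatic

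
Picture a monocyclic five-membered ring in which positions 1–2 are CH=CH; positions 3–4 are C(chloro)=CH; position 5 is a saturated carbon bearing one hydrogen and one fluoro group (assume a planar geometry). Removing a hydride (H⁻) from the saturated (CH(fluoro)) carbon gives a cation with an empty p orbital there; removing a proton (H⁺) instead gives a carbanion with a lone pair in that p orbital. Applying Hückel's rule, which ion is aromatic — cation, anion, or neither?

The anion

Once that carbon is sp², every ring atom has a p orbital and both ions are fully conjugated.
Cation: 2 × 2 + 0 = 4 π electrons → 4(1), antiaromatic.
Anion: 2 × 2 + 2 = 6 π electrons → 4(1)+2, aromatic.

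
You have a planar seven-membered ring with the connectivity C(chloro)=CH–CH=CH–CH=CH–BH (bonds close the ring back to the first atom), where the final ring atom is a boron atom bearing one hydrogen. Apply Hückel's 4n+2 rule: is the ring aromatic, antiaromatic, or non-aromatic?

Aromatic

Every ring atom contributes a p orbital perpendicular to the ring (each doubly-bonded ring atom is sp² with one p-orbital electron; the boron has an empty p orbital), so the π system is cyclic and fully conjugated.
π-electron count: 3 × 2 = 6 from the double-bond units + 0 from the BH atom = 6.
6 = 4(1) + 2, which satisfies Hückel's 4n+2 rule.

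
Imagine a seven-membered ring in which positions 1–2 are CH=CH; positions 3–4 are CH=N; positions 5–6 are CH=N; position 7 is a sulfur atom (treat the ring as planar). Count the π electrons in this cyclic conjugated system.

8

Every ring atom contributes a p orbital perpendicular to the ring (each doubly-bonded ring atom is sp² with one p-orbital electron; each =N– nitrogen is pyridine-type (lone pair in the sp² plane, one electron in the p orbital); the sulfur donates one lone pair from its p orbital), so the π system is cyclic and fully conjugated.
Adding the contributions, 3 × 2 = 6 from the double-bond units + 2 from the S atom = 8.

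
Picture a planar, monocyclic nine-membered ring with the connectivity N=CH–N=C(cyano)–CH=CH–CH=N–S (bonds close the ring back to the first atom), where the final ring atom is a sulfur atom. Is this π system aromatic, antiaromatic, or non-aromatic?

All ring atoms are sp² and supply a p orbital to the ring (every atom in a ring double bond is sp² and brings one electron to the p orbital; the doubly-bonded nitrogens are pyridine-type — their lone pairs lie in the ring plane, leaving one electron in the p orbital; the sulfur donates one lone pair from its p orbital); the conjugation is uninterrupted.
Counting π electrons: 4 × 2 = 8 from the double-bond units + 2 from the S atom = 10.
With 10 π electrons (n = 2), the Hückel 4n+2 condition holds.

Aromatic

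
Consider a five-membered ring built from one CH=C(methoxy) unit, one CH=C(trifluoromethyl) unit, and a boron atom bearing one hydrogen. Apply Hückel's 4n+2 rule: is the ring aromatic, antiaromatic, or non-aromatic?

Antiaromatic

Check conjugation: each doubly-bonded ring atom is sp² with one p-orbital electron; the boron has an empty p orbital — every position has a p orbital, so the cyclic π system is continuous.
π-electron count: 2 × 2 = 4 from the double-bond units + 0 from the BH atom = 4.
A 4n π count (4, n = 1) in a planar conjugated ring means antiaromatic.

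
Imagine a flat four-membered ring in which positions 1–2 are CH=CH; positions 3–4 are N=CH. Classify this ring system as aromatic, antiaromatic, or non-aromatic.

Antiaromatic

All ring atoms are sp² and supply a p orbital to the ring (each doubly-bonded ring atom is sp² with one p-orbital electron; each sp² =N– keeps its lone pair in-plane and puts one electron into the π system); the conjugation is uninterrupted.
Adding the contributions, 2 × 2 = 4 from the 2 double-bond units.
4 is a 4n count (n = 1), so the planar conjugated ring is antiaromatic.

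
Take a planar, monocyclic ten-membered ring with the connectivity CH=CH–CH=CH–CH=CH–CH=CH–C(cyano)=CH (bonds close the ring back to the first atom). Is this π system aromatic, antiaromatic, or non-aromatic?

Aromatic

Check conjugation: each doubly-bonded ring atom is sp² with one p-orbital electron — every position has a p orbital, so the cyclic π system is continuous.
π-electron count: 5 × 2 = 10 from the 5 double-bond units.
Since 10 = 4·2 + 2, the ring meets the 4n+2 criterion.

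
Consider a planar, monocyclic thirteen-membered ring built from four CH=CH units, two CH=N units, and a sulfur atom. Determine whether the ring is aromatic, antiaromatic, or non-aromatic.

Aromatic

Check conjugation: each doubly-bonded ring atom is sp² with one p-orbital electron; each =N– nitrogen is pyridine-type (lone pair in the sp² plane, one electron in the p orbital); the sulfur donates one lone pair from its p orbital — every position has a p orbital, so the cyclic π system is continuous.
Counting π electrons: 6 × 2 = 12 from the double-bond units + 2 from the S atom = 14.
That gives a 4n+2 count (14, n = 3).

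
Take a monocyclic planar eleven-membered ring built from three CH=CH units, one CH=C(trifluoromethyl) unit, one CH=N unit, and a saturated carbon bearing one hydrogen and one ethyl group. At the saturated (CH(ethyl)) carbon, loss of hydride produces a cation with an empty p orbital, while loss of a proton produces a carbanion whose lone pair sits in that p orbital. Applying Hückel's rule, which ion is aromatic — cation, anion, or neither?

Once that carbon is sp², every ring atom has a p orbital and both ions are fully conjugated.
Cation: 5 × 2 + 0 = 10 π electrons → 4(2)+2, aromatic.
Anion: 5 × 2 + 2 = 12 π electrons → 4(3), antiaromatic.

The cation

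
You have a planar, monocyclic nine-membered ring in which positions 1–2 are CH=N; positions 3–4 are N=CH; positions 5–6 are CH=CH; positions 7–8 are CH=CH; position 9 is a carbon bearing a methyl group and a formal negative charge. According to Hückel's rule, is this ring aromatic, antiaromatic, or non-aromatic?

All ring atoms are sp² and supply a p orbital to the ring (the double-bond atoms are sp², each contributing one p electron; the doubly-bonded nitrogens are pyridine-type — their lone pairs lie in the ring plane, leaving one electron in the p orbital; the carbanion's lone pair occupies the p orbital); the conjugation is uninterrupted.
Tallying contributions gives 4 × 2 = 8 from the double-bond units + 2 from the C(methyl)(-) atom = 10.
With 10 π electrons (n = 2), the Hückel 4n+2 condition holds.

Aromatic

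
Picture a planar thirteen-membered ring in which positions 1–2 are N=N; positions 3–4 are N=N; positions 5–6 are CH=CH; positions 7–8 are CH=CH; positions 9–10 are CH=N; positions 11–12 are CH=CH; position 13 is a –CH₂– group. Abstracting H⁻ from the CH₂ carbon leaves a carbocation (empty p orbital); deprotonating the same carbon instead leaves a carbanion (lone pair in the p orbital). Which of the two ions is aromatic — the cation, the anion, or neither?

The anion

Both ions have a continuous loop of p orbitals — each ring atom is sp².
Cation: 6 × 2 + 0 = 12 π electrons → 4(3), antiaromatic.
Anion: 6 × 2 + 2 = 14 π electrons → 4(3)+2, aromatic.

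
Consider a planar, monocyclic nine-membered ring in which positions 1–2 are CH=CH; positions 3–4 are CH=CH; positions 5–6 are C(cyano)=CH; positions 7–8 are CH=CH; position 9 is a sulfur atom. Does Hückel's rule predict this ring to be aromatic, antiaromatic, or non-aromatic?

Every ring atom contributes a p orbital perpendicular to the ring (each doubly-bonded ring atom is sp² with one p-orbital electron; the sulfur donates one lone pair from its p orbital), so the π system is cyclic and fully conjugated.
Counting π electrons: 4 × 2 = 8 from the double-bond units + 2 from the S atom = 10.
Since 10 = 4·2 + 2, the ring meets the 4n+2 criterion.

Aromatic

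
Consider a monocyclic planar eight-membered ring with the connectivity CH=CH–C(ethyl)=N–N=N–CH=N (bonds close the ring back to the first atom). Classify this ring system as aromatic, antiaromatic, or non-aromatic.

Antiaromatic

All ring atoms are sp² and supply a p orbital to the ring (every atom in a ring double bond is sp² and brings one electron to the p orbital; the doubly-bonded nitrogens are pyridine-type — their lone pairs lie in the ring plane, leaving one electron in the p orbital); the conjugation is uninterrupted.
Adding the contributions, 4 × 2 = 8 from the 4 double-bond units.
With 8 = 4·2 π electrons, Hückel's rule classifies the planar ring as antiaromatic.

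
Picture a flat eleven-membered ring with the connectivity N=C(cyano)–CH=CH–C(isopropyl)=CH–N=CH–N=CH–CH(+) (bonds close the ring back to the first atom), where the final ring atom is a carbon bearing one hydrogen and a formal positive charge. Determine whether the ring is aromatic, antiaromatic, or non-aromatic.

Aromatic

Every ring atom contributes a p orbital perpendicular to the ring (each doubly-bonded ring atom is sp² with one p-orbital electron; each sp² =N– keeps its lone pair in-plane and puts one electron into the π system; the carbocation has an empty p orbital), so the π system is cyclic and fully conjugated.
π-electron count: 5 × 2 = 10 from the double-bond units + 0 from the CH(+) atom = 10.
That gives a 4n+2 count (10, n = 2).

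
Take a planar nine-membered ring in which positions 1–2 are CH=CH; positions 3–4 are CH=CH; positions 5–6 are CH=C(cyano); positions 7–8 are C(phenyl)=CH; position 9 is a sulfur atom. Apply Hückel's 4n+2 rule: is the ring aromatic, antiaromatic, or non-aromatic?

Every ring atom contributes a p orbital perpendicular to the ring (the double-bond atoms are sp², each contributing one p electron; the sulfur donates one lone pair from its p orbital), so the π system is cyclic and fully conjugated.
Counting π electrons: 4 × 2 = 8 from the double-bond units + 2 from the S atom = 10.
Since 10 = 4·2 + 2, the ring meets the 4n+2 criterion.

Aromatic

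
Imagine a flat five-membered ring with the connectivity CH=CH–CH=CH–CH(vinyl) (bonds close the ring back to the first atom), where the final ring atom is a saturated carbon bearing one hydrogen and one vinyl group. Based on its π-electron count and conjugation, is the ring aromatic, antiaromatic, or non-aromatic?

Non-aromatic

At the CH(vinyl) position, that saturated carbon is sp³ and has no p orbital in the ring π system; the ring's p-orbital overlap is broken there.
A ring that is not fully conjugated cannot be aromatic or antiaromatic regardless of its π-electron count.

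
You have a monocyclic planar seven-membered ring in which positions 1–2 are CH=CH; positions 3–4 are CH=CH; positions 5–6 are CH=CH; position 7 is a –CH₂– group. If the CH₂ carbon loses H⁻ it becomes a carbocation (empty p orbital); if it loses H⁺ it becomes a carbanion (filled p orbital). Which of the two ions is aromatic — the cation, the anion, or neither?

Once that carbon is sp², every ring atom has a p orbital and both ions are fully conjugated.
Cation: 3 × 2 + 0 = 6 π electrons → 4(1)+2, aromatic.
Anion: 3 × 2 + 2 = 8 π electrons → 4(2), antiaromatic.

The cation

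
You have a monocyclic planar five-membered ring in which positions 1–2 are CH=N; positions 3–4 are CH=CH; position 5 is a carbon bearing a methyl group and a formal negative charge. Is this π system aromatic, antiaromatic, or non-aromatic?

Aromatic

Check conjugation: the double-bond atoms are sp², each contributing one p electron; each =N– nitrogen is pyridine-type (lone pair in the sp² plane, one electron in the p orbital); the carbanion's lone pair occupies the p orbital — every position has a p orbital, so the cyclic π system is continuous.
Tallying contributions gives 2 × 2 = 4 from the double-bond units + 2 from the C(methyl)(-) atom = 6.
That gives a 4n+2 count (6, n = 1).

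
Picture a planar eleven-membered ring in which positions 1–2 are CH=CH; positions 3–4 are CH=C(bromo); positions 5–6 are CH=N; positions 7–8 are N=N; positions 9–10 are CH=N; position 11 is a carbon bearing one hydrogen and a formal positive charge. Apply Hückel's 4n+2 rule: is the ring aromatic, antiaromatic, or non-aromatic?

Aromatic

Check conjugation: every atom in a ring double bond is sp² and brings one electron to the p orbital; each =N– nitrogen is pyridine-type (lone pair in the sp² plane, one electron in the p orbital); the carbocation has an empty p orbital — every position has a p orbital, so the cyclic π system is continuous.
Counting π electrons: 5 × 2 = 10 from the double-bond units + 0 from the CH(+) atom = 10.
10 = 4(2) + 2, which satisfies Hückel's 4n+2 rule.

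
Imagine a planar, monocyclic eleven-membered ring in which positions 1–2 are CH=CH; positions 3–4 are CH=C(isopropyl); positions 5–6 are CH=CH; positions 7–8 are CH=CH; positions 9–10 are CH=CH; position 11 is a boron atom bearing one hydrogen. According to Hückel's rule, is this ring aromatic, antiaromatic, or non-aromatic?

Aromatic

Every ring atom contributes a p orbital perpendicular to the ring (every atom in a ring double bond is sp² and brings one electron to the p orbital; the boron has an empty p orbital), so the π system is cyclic and fully conjugated.
π-electron count: 5 × 2 = 10 from the double-bond units + 0 from the BH atom = 10.
Since 10 = 4·2 + 2, the ring meets the 4n+2 criterion.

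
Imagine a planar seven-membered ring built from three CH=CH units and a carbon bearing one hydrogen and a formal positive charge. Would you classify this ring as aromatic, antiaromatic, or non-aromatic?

Every ring atom contributes a p orbital perpendicular to the ring (the double-bond atoms are sp², each contributing one p electron; the carbocation has an empty p orbital), so the π system is cyclic and fully conjugated.
Tallying contributions gives 3 × 2 = 6 from the double-bond units + 0 from the CH(+) atom = 6.
Since 6 = 4·1 + 2, the ring meets the 4n+2 criterion.
(The species described is the tropylium cation.)

Aromatic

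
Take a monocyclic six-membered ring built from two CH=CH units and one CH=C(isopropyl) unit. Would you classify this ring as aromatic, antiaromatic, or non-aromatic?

Every ring atom contributes a p orbital perpendicular to the ring (each doubly-bonded ring atom is sp² with one p-orbital electron), so the π system is cyclic and fully conjugated.
π-electron count: 3 × 2 = 6 from the 3 double-bond units.
Since 6 = 4·1 + 2, the ring meets the 4n+2 criterion.

Aromatic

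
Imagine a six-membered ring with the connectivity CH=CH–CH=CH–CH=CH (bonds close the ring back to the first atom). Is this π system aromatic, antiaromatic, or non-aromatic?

Aromatic

The p orbitals form a continuous loop: each doubly-bonded ring atom is sp² with one p-orbital electron. The ring is fully conjugated.
Counting π electrons: 3 × 2 = 6 from the 3 double-bond units.
Since 6 = 4·1 + 2, the ring meets the 4n+2 criterion.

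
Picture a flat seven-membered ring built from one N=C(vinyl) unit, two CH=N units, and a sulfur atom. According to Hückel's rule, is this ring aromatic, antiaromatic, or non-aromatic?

The p orbitals form a continuous loop: the double-bond atoms are sp², each contributing one p electron; the doubly-bonded nitrogens are pyridine-type — their lone pairs lie in the ring plane, leaving one electron in the p orbital; the sulfur donates one lone pair from its p orbital. The ring is fully conjugated.
π-electron count: 3 × 2 = 6 from the double-bond units + 2 from the S atom = 8.
8 = 4(2); a planar, fully conjugated 4n system is antiaromatic.

Antiaromatic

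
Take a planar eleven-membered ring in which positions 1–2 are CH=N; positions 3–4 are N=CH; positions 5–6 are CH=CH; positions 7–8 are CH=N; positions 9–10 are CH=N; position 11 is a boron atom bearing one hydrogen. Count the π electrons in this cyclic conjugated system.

All ring atoms are sp² and supply a p orbital to the ring (every atom in a ring double bond is sp² and brings one electron to the p orbital; each =N– nitrogen is pyridine-type (lone pair in the sp² plane, one electron in the p orbital); the boron has an empty p orbital); the conjugation is uninterrupted.
Adding the contributions, 5 × 2 = 10 from the double-bond units + 0 from the BH atom = 10.

10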